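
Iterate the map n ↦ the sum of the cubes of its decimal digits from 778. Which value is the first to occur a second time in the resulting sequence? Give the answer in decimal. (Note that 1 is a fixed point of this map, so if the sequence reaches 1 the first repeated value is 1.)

778 → 7³ + 7³ + 8³ = 343 + 343 + 512 = 1198
1198 → 1³ + 1³ + 9³ + 8³ = 1 + 1 + 729 + 512 = 1243
1243 → 1³ + 2³ + 4³ + 3³ = 1 + 8 + 64 + 27 = 100
100 → 1³ + 0³ + 0³ = 1 + 0 + 0 = 1  — reached the fixed point 1.
1 → 1, so 1 is the first repeated value.

1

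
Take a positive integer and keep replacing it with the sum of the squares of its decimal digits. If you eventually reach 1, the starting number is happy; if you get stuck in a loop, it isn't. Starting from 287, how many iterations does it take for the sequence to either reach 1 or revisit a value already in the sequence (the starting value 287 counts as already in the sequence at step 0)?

287 → 117
117 → 51
51 → 26
26 → 40
40 → 16
16 → 37
37 → 58
58 → 89
89 → 145
145 → 42
42 → 20
20 → 4
4 → 16  — 16 repeats.
That took 13 steps.

13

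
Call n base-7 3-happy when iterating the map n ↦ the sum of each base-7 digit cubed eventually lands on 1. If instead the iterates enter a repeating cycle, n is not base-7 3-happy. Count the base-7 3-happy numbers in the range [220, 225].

220: 220 → 118 → 232 → 190 → 244 → 496 → 244  (repeats 244)
221: 221 → 155 → 29 → 65 → 17 → 35 → 125 → 251 → 341 → 557 → 137 → 197 → 65  (repeats 65)
222: 222 → 216 → 288 → 342 → 648 → 282 → 258 → 342  (repeats 342)
223: 223 → 307 → 433 → 343 → 1  (reaches 1)
224: 224 → 128 → 80 → 92 → 218 → 92  (repeats 92)
225: 225 → 129 → 99 → 9 → 9  (repeats 9)
base-7 3-happy: 223

1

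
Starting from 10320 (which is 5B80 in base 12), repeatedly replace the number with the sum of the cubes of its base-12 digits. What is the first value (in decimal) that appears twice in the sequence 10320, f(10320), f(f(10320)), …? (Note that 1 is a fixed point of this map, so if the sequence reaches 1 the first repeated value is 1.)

1539

10320 = (5,11,8,0)_12 → 5³ + 11³ + 8³ + 0³ = 1968
1968 = (1,1,8,0)_12 → 1³ + 1³ + 8³ + 0³ = 514
514 = (3,6,10)_12 → 3³ + 6³ + 10³ = 1243
1243 = (8,7,7)_12 → 8³ + 7³ + 7³ = 1198
1198 = (8,3,10)_12 → 8³ + 3³ + 10³ = 1539
1539 = (10,8,3)_12 → 10³ + 8³ + 3³ = 1539  — 1539 already appeared earlier.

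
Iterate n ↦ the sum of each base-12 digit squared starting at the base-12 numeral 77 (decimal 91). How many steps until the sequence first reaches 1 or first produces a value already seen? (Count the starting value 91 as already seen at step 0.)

8

91 = (7,7)_12 → 7² + 7² = 98
98 = (8,2)_12 → 8² + 2² = 68
68 = (5,8)_12 → 5² + 8² = 89
89 = (7,5)_12 → 7² + 5² = 74
74 = (6,2)_12 → 6² + 2² = 40
40 = (3,4)_12 → 3² + 4² = 25
25 = (2,1)_12 → 2² + 1² = 5
5 = (5)_12 → 5² = 25  — 25 repeats.
That took 8 steps.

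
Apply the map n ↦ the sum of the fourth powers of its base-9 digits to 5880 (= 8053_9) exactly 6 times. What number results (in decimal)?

5880 = (8,0,5,3)_9 → 8⁴ + 0⁴ + 5⁴ + 3⁴ = 4096 + 0 + 625 + 81 = 4802
4802 = (6,5,2,5)_9 → 6⁴ + 5⁴ + 2⁴ + 5⁴ = 1296 + 625 + 16 + 625 = 2562
2562 = (3,4,5,6)_9 → 3⁴ + 4⁴ + 5⁴ + 6⁴ = 81 + 256 + 625 + 1296 = 2258
2258 = (3,0,7,8)_9 → 3⁴ + 0⁴ + 7⁴ + 8⁴ = 81 + 0 + 2401 + 4096 = 6578
6578 = (1,0,0,1,8)_9 → 1⁴ + 0⁴ + 0⁴ + 1⁴ + 8⁴ = 1 + 0 + 0 + 1 + 4096 = 4098
4098 = (5,5,5,3)_9 → 5⁴ + 5⁴ + 5⁴ + 3⁴ = 625 + 625 + 625 + 81 = 1956

1956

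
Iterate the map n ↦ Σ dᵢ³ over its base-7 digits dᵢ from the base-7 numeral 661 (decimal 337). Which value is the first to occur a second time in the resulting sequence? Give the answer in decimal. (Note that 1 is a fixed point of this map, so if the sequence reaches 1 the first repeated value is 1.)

1

337 = (6,6,1)_7 → 6³ + 6³ + 1³ = 216 + 216 + 1 = 433
433 = (1,1,5,6)_7 → 1³ + 1³ + 5³ + 6³ = 1 + 1 + 125 + 216 = 343
343 = (1,0,0,0)_7 → 1³ + 0³ + 0³ + 0³ = 1 + 0 + 0 + 0 = 1  — reached the fixed point 1.
1 → 1, so 1 is the first repeated value.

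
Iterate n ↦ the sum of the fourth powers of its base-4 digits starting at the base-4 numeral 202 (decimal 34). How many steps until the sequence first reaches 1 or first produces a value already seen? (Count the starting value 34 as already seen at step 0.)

34 = (2,0,2)_4 → 32
32 = (2,0,0)_4 → 16
16 = (1,0,0)_4 → 1  — reached 1.
That took 3 steps.

3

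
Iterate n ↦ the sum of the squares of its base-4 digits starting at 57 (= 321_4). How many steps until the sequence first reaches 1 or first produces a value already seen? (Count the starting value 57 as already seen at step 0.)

57 = (3,2,1)_4 → 3² + 2² + 1² = 9 + 4 + 1 = 14
14 = (3,2)_4 → 3² + 2² = 9 + 4 = 13
13 = (3,1)_4 → 3² + 1² = 9 + 1 = 10
10 = (2,2)_4 → 2² + 2² = 4 + 4 = 8
8 = (2,0)_4 → 2² + 0² = 4 + 0 = 4
4 = (1,0)_4 → 1² + 0² = 1 + 0 = 1  — reached 1.
That took 6 steps.

6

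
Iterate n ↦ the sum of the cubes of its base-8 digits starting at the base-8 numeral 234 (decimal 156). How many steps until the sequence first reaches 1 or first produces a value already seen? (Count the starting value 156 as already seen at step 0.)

156 = (2,3,4)_8 → 2³ + 3³ + 4³ = 8 + 27 + 64 = 99
99 = (1,4,3)_8 → 1³ + 4³ + 3³ = 1 + 64 + 27 = 92
92 = (1,3,4)_8 → 1³ + 3³ + 4³ = 1 + 27 + 64 = 92  — 92 repeats.
That took 3 steps.

3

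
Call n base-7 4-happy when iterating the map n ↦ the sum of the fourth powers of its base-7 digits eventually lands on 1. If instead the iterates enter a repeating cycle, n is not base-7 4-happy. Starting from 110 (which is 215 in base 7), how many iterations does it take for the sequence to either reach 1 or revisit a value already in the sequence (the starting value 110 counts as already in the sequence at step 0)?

110 = (2,1,5)_7 → 2⁴ + 1⁴ + 5⁴ = 16 + 1 + 625 = 642
642 = (1,6,0,5)_7 → 1⁴ + 6⁴ + 0⁴ + 5⁴ = 1 + 1296 + 0 + 625 = 1922
1922 = (5,4,1,4)_7 → 5⁴ + 4⁴ + 1⁴ + 4⁴ = 625 + 256 + 1 + 256 = 1138
1138 = (3,2,1,4)_7 → 3⁴ + 2⁴ + 1⁴ + 4⁴ = 81 + 16 + 1 + 256 = 354
354 = (1,0,1,4)_7 → 1⁴ + 0⁴ + 1⁴ + 4⁴ = 1 + 0 + 1 + 256 = 258
258 = (5,1,6)_7 → 5⁴ + 1⁴ + 6⁴ = 625 + 1 + 1296 = 1922  — 1922 repeats.
That took 6 steps.

6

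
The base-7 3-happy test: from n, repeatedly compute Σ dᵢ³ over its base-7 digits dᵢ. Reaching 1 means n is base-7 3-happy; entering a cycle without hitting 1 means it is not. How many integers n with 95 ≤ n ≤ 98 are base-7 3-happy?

95: 95 → 281 → 251 → 341 → 557 → 137 → 197 → 65 → 17 → 35 → 125 → 251  (repeats 251)
96: 96 → 342 → 648 → 282 → 258 → 342  (repeats 342)
97: 97 → 433 → 343 → 1  (reaches 1)
98: 98 → 8 → 2 → 8  (repeats 8)
base-7 3-happy: 97

1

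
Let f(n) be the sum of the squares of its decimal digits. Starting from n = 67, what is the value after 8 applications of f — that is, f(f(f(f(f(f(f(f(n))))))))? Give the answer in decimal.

67 → 6² + 7² = 85
85 → 8² + 5² = 89
89 → 8² + 9² = 145
145 → 1² + 4² + 5² = 42
42 → 4² + 2² = 20
20 → 2² + 0² = 4
4 → 4² = 16
16 → 1² + 6² = 37

37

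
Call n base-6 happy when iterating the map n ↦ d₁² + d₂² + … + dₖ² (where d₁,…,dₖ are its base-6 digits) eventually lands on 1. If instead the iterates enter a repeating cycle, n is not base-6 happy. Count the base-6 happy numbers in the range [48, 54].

48: 48 → 5 → 25 → 17 → 29 → 41 → 26 → 20 → 13 → 5  (repeats 5)
49: 49 → 6 → 1  (reaches 1)
50: 50 → 9 → 10 → 17 → 29 → 41 → 26 → 20 → 13 → 5 → 25 → 17  (repeats 17)
51: 51 → 14 → 8 → 5 → 25 → 17 → 29 → 41 → 26 → 20 → 13 → 5  (repeats 5)
52: 52 → 21 → 18 → 9 → 10 → 17 → 29 → 41 → 26 → 20 → 13 → 5 → 25 → 17  (repeats 17)
53: 53 → 30 → 25 → 17 → 29 → 41 → 26 → 20 → 13 → 5 → 25  (repeats 25)
54: 54 → 10 → 17 → 29 → 41 → 26 → 20 → 13 → 5 → 25 → 17  (repeats 17)
base-6 happy: 49

1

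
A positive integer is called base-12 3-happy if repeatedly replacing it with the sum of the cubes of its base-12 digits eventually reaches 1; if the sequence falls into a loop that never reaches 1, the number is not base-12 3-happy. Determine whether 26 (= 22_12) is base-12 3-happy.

base-12 3-happy

26 = (2,2)_12 → 16
16 = (1,4)_12 → 65
65 = (5,5)_12 → 250
250 = (1,8,10)_12 → 1513
1513 = (10,6,1)_12 → 1217
1217 = (8,5,5)_12 → 762
762 = (5,3,6)_12 → 368
368 = (2,6,8)_12 → 736
736 = (5,1,4)_12 → 190
190 = (1,3,10)_12 → 1028
1028 = (7,1,8)_12 → 856
856 = (5,11,4)_12 → 1520
1520 = (10,6,8)_12 → 1728
1728 = (1,0,0,0)_12 → 1  — reached 1.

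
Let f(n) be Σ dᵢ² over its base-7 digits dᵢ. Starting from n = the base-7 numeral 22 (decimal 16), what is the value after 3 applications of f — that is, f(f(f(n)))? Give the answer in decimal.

16 = (2,2)_7 → 2² + 2² = 4 + 4 = 8
8 = (1,1)_7 → 1² + 1² = 1 + 1 = 2
2 = (2)_7 → 2² = 4

4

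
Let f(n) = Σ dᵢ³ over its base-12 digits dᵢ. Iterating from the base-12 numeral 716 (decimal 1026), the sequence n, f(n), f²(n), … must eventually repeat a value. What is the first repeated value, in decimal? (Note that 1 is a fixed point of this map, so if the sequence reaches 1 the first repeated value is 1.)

1026 = (7,1,6)_12 → 560
560 = (3,10,8)_12 → 1539
1539 = (10,8,3)_12 → 1539  — 1539 already appeared earlier.

1539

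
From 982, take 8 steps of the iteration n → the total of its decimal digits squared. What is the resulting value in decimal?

982 → 9² + 8² + 2² = 81 + 64 + 4 = 149
149 → 1² + 4² + 9² = 1 + 16 + 81 = 98
98 → 9² + 8² = 81 + 64 = 145
145 → 1² + 4² + 5² = 1 + 16 + 25 = 42
42 → 4² + 2² = 16 + 4 = 20
20 → 2² + 0² = 4 + 0 = 4
4 → 4² = 16
16 → 1² + 6² = 1 + 36 = 37

37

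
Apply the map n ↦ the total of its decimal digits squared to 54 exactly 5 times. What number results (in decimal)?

54 → 5² + 4² = 25 + 16 = 41
41 → 4² + 1² = 16 + 1 = 17
17 → 1² + 7² = 1 + 49 = 50
50 → 5² + 0² = 25 + 0 = 25
25 → 2² + 5² = 4 + 25 = 29

29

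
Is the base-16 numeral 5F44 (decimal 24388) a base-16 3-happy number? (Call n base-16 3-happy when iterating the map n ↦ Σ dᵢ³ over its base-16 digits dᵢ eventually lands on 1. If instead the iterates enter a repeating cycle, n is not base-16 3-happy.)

base-16 3-happy

24388 = (5,15,4,4)_16 → 5³ + 15³ + 4³ + 4³ = 125 + 3375 + 64 + 64 = 3628
3628 = (14,2,12)_16 → 14³ + 2³ + 12³ = 2744 + 8 + 1728 = 4480
4480 = (1,1,8,0)_16 → 1³ + 1³ + 8³ + 0³ = 1 + 1 + 512 + 0 = 514
514 = (2,0,2)_16 → 2³ + 0³ + 2³ = 8 + 0 + 8 = 16
16 = (1,0)_16 → 1³ + 0³ = 1 + 0 = 1  — reached 1.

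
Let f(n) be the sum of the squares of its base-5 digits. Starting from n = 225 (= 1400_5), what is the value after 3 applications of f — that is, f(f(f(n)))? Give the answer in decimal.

13

225 = (1,4,0,0)_5 → 1² + 4² + 0² + 0² = 1 + 16 + 0 + 0 = 17
17 = (3,2)_5 → 3² + 2² = 9 + 4 = 13
13 = (2,3)_5 → 2² + 3² = 4 + 9 = 13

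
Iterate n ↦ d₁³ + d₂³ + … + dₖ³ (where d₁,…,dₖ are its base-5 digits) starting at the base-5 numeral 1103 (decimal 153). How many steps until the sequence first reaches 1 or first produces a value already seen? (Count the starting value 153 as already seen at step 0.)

153 = (1,1,0,3)_5 → 1³ + 1³ + 0³ + 3³ = 29
29 = (1,0,4)_5 → 1³ + 0³ + 4³ = 65
65 = (2,3,0)_5 → 2³ + 3³ + 0³ = 35
35 = (1,2,0)_5 → 1³ + 2³ + 0³ = 9
9 = (1,4)_5 → 1³ + 4³ = 65  — 65 repeats.
That took 5 steps.

5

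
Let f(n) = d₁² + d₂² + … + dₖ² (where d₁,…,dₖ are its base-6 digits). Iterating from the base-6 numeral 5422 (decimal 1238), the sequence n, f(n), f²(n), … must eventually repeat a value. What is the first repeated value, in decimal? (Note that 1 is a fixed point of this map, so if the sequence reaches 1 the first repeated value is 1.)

1238 = (5,4,2,2)_6 → 5² + 4² + 2² + 2² = 49
49 = (1,2,1)_6 → 1² + 2² + 1² = 6
6 = (1,0)_6 → 1² + 0² = 1  — reached the fixed point 1.
1 → 1, so 1 is the first repeated value.

1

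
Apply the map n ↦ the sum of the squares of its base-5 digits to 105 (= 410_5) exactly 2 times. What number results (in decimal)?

13

105 = (4,1,0)_5 → 4² + 1² + 0² = 16 + 1 + 0 = 17
17 = (3,2)_5 → 3² + 2² = 9 + 4 = 13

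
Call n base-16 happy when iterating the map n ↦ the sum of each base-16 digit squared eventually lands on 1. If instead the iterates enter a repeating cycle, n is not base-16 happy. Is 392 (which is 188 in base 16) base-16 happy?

392 = (1,8,8)_16 → 1² + 8² + 8² = 129
129 = (8,1)_16 → 8² + 1² = 65
65 = (4,1)_16 → 4² + 1² = 17
17 = (1,1)_16 → 1² + 1² = 2
2 = (2)_16 → 2² = 4
4 = (4)_16 → 4² = 16
16 = (1,0)_16 → 1² + 0² = 1  — reached 1.

base-16 happy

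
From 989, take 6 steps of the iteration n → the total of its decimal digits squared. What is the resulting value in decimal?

1

989 → 226
226 → 44
44 → 32
32 → 13
13 → 10
10 → 1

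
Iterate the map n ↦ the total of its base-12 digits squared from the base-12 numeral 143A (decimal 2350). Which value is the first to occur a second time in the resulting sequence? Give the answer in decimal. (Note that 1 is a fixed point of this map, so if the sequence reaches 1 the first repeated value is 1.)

5

2350 = (1,4,3,10)_12 → 1² + 4² + 3² + 10² = 126
126 = (10,6)_12 → 10² + 6² = 136
136 = (11,4)_12 → 11² + 4² = 137
137 = (11,5)_12 → 11² + 5² = 146
146 = (1,0,2)_12 → 1² + 0² + 2² = 5
5 = (5)_12 → 5² = 25
25 = (2,1)_12 → 2² + 1² = 5  — 5 already appeared earlier.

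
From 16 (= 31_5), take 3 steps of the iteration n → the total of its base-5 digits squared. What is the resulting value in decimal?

16

16 = (3,1)_5 → 3² + 1² = 9 + 1 = 10
10 = (2,0)_5 → 2² + 0² = 4 + 0 = 4
4 = (4)_5 → 4² = 16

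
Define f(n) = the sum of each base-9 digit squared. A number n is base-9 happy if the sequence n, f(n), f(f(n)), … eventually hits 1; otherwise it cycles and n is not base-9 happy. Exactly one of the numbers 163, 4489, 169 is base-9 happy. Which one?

4489

163: 163 → 5 → 25 → 53 → 89 → 65 → 53  — repeats 53 (not base-9 happy)
4489: 4489 → 95 → 27 → 9 → 1  — reaches 1 (base-9 happy)
169: 169 → 53 → 89 → 65 → 53  — repeats 53 (not base-9 happy)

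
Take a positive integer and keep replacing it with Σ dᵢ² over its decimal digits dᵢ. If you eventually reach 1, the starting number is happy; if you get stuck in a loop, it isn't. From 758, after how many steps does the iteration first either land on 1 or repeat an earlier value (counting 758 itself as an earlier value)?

758 → 7² + 5² + 8² = 49 + 25 + 64 = 138
138 → 1² + 3² + 8² = 1 + 9 + 64 = 74
74 → 7² + 4² = 49 + 16 = 65
65 → 6² + 5² = 36 + 25 = 61
61 → 6² + 1² = 36 + 1 = 37
37 → 3² + 7² = 9 + 49 = 58
58 → 5² + 8² = 25 + 64 = 89
89 → 8² + 9² = 64 + 81 = 145
145 → 1² + 4² + 5² = 1 + 16 + 25 = 42
42 → 4² + 2² = 16 + 4 = 20
20 → 2² + 0² = 4 + 0 = 4
4 → 4² = 16
16 → 1² + 6² = 1 + 36 = 37  — 37 repeats.
That took 13 steps.

13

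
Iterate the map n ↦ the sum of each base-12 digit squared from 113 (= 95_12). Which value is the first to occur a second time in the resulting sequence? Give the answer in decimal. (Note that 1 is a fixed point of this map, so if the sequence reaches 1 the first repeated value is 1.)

113 = (9,5)_12 → 9² + 5² = 106
106 = (8,10)_12 → 8² + 10² = 164
164 = (1,1,8)_12 → 1² + 1² + 8² = 66
66 = (5,6)_12 → 5² + 6² = 61
61 = (5,1)_12 → 5² + 1² = 26
26 = (2,2)_12 → 2² + 2² = 8
8 = (8)_12 → 8² = 64
64 = (5,4)_12 → 5² + 4² = 41
41 = (3,5)_12 → 3² + 5² = 34
34 = (2,10)_12 → 2² + 10² = 104
104 = (8,8)_12 → 8² + 8² = 128
128 = (10,8)_12 → 10² + 8² = 164  — 164 already appeared earlier.

164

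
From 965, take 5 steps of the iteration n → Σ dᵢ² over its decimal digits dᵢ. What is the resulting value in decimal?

29

965 → 9² + 6² + 5² = 142
142 → 1² + 4² + 2² = 21
21 → 2² + 1² = 5
5 → 5² = 25
25 → 2² + 5² = 29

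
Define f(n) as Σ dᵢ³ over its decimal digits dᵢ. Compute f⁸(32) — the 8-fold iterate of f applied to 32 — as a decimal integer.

32 → 3³ + 2³ = 27 + 8 = 35
35 → 3³ + 5³ = 27 + 125 = 152
152 → 1³ + 5³ + 2³ = 1 + 125 + 8 = 134
134 → 1³ + 3³ + 4³ = 1 + 27 + 64 = 92
92 → 9³ + 2³ = 729 + 8 = 737
737 → 7³ + 3³ + 7³ = 343 + 27 + 343 = 713
713 → 7³ + 1³ + 3³ = 343 + 1 + 27 = 371
371 → 3³ + 7³ + 1³ = 27 + 343 + 1 = 371

371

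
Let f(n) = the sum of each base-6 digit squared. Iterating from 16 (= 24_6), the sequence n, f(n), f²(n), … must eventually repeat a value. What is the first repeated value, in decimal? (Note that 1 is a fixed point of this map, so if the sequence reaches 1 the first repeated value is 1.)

16 = (2,4)_6 → 2² + 4² = 20
20 = (3,2)_6 → 3² + 2² = 13
13 = (2,1)_6 → 2² + 1² = 5
5 = (5)_6 → 5² = 25
25 = (4,1)_6 → 4² + 1² = 17
17 = (2,5)_6 → 2² + 5² = 29
29 = (4,5)_6 → 4² + 5² = 41
41 = (1,0,5)_6 → 1² + 0² + 5² = 26
26 = (4,2)_6 → 4² + 2² = 20  — 20 already appeared earlier.

20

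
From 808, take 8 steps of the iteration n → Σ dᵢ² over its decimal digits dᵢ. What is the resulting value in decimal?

808 → 8² + 0² + 8² = 128
128 → 1² + 2² + 8² = 69
69 → 6² + 9² = 117
117 → 1² + 1² + 7² = 51
51 → 5² + 1² = 26
26 → 2² + 6² = 40
40 → 4² + 0² = 16
16 → 1² + 6² = 37

37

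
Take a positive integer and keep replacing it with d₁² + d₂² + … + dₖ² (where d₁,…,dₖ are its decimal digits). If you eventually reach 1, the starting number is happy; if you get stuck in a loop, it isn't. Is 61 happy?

not happy

61 → 37
37 → 58
58 → 89
89 → 145
145 → 42
42 → 20
20 → 4
4 → 16
16 → 37  — 37 already seen; the sequence cycles without reaching 1.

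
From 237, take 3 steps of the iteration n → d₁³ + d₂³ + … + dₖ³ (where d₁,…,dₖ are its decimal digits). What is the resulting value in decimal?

237 → 2³ + 3³ + 7³ = 378
378 → 3³ + 7³ + 8³ = 882
882 → 8³ + 8³ + 2³ = 1032

1032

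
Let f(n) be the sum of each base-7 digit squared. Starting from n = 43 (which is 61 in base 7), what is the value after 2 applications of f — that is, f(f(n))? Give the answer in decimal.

43 = (6,1)_7 → 6² + 1² = 36 + 1 = 37
37 = (5,2)_7 → 5² + 2² = 25 + 4 = 29

29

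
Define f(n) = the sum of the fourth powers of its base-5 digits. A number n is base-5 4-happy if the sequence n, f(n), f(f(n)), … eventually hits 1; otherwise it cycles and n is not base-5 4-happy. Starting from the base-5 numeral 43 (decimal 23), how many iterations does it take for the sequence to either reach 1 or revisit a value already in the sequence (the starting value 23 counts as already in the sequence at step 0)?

23 = (4,3)_5 → 4⁴ + 3⁴ = 256 + 81 = 337
337 = (2,3,2,2)_5 → 2⁴ + 3⁴ + 2⁴ + 2⁴ = 16 + 81 + 16 + 16 = 129
129 = (1,0,0,4)_5 → 1⁴ + 0⁴ + 0⁴ + 4⁴ = 1 + 0 + 0 + 256 = 257
257 = (2,0,1,2)_5 → 2⁴ + 0⁴ + 1⁴ + 2⁴ = 16 + 0 + 1 + 16 = 33
33 = (1,1,3)_5 → 1⁴ + 1⁴ + 3⁴ = 1 + 1 + 81 = 83
83 = (3,1,3)_5 → 3⁴ + 1⁴ + 3⁴ = 81 + 1 + 81 = 163
163 = (1,1,2,3)_5 → 1⁴ + 1⁴ + 2⁴ + 3⁴ = 1 + 1 + 16 + 81 = 99
99 = (3,4,4)_5 → 3⁴ + 4⁴ + 4⁴ = 81 + 256 + 256 = 593
593 = (4,3,3,3)_5 → 4⁴ + 3⁴ + 3⁴ + 3⁴ = 256 + 81 + 81 + 81 = 499
499 = (3,4,4,4)_5 → 3⁴ + 4⁴ + 4⁴ + 4⁴ = 81 + 256 + 256 + 256 = 849
849 = (1,1,3,4,4)_5 → 1⁴ + 1⁴ + 3⁴ + 4⁴ + 4⁴ = 1 + 1 + 81 + 256 + 256 = 595
595 = (4,3,4,0)_5 → 4⁴ + 3⁴ + 4⁴ + 0⁴ = 256 + 81 + 256 + 0 = 593  — 593 repeats.
That took 12 steps.

12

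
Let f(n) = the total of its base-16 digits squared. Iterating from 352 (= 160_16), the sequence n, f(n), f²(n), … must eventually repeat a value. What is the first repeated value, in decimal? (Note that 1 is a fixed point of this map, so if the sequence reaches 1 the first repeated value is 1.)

169

352 = (1,6,0)_16 → 1² + 6² + 0² = 37
37 = (2,5)_16 → 2² + 5² = 29
29 = (1,13)_16 → 1² + 13² = 170
170 = (10,10)_16 → 10² + 10² = 200
200 = (12,8)_16 → 12² + 8² = 208
208 = (13,0)_16 → 13² + 0² = 169
169 = (10,9)_16 → 10² + 9² = 181
181 = (11,5)_16 → 11² + 5² = 146
146 = (9,2)_16 → 9² + 2² = 85
85 = (5,5)_16 → 5² + 5² = 50
50 = (3,2)_16 → 3² + 2² = 13
13 = (13)_16 → 13² = 169  — 169 already appeared earlier.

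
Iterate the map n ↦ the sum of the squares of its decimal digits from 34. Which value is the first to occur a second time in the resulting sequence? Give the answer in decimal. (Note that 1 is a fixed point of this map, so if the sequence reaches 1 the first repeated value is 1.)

89

34 → 3² + 4² = 9 + 16 = 25
25 → 2² + 5² = 4 + 25 = 29
29 → 2² + 9² = 4 + 81 = 85
85 → 8² + 5² = 64 + 25 = 89
89 → 8² + 9² = 64 + 81 = 145
145 → 1² + 4² + 5² = 1 + 16 + 25 = 42
42 → 4² + 2² = 16 + 4 = 20
20 → 2² + 0² = 4 + 0 = 4
4 → 4² = 16
16 → 1² + 6² = 1 + 36 = 37
37 → 3² + 7² = 9 + 49 = 58
58 → 5² + 8² = 25 + 64 = 89  — 89 already appeared earlier.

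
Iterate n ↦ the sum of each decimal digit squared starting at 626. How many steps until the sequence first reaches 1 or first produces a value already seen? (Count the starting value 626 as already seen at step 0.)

11

626 → 6² + 2² + 6² = 76
76 → 7² + 6² = 85
85 → 8² + 5² = 89
89 → 8² + 9² = 145
145 → 1² + 4² + 5² = 42
42 → 4² + 2² = 20
20 → 2² + 0² = 4
4 → 4² = 16
16 → 1² + 6² = 37
37 → 3² + 7² = 58
58 → 5² + 8² = 89  — 89 repeats.
That took 11 steps.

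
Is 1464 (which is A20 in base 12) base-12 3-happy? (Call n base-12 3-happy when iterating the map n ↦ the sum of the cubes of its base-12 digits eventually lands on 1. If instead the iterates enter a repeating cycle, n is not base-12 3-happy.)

1464 = (10,2,0)_12 → 10³ + 2³ + 0³ = 1008
1008 = (7,0,0)_12 → 7³ + 0³ + 0³ = 343
343 = (2,4,7)_12 → 2³ + 4³ + 7³ = 415
415 = (2,10,7)_12 → 2³ + 10³ + 7³ = 1351
1351 = (9,4,7)_12 → 9³ + 4³ + 7³ = 1136
1136 = (7,10,8)_12 → 7³ + 10³ + 8³ = 1855
1855 = (1,0,10,7)_12 → 1³ + 0³ + 10³ + 7³ = 1344
1344 = (9,4,0)_12 → 9³ + 4³ + 0³ = 793
793 = (5,6,1)_12 → 5³ + 6³ + 1³ = 342
342 = (2,4,6)_12 → 2³ + 4³ + 6³ = 288
288 = (2,0,0)_12 → 2³ + 0³ + 0³ = 8
8 = (8)_12 → 8³ = 512
512 = (3,6,8)_12 → 3³ + 6³ + 8³ = 755
755 = (5,2,11)_12 → 5³ + 2³ + 11³ = 1464  — 1464 already seen; the sequence cycles without reaching 1.

not base-12 3-happy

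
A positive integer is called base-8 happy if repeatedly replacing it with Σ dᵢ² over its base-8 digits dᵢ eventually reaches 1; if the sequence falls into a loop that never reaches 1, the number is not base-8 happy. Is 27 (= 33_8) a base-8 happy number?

base-8 happy

27 = (3,3)_8 → 18
18 = (2,2)_8 → 8
8 = (1,0)_8 → 1  — reached 1.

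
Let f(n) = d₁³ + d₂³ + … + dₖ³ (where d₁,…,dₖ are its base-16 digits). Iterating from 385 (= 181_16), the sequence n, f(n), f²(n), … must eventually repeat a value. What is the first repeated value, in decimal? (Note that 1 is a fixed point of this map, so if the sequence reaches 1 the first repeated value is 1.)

1

385 = (1,8,1)_16 → 1³ + 8³ + 1³ = 514
514 = (2,0,2)_16 → 2³ + 0³ + 2³ = 16
16 = (1,0)_16 → 1³ + 0³ = 1  — reached the fixed point 1.
1 → 1, so 1 is the first repeated value.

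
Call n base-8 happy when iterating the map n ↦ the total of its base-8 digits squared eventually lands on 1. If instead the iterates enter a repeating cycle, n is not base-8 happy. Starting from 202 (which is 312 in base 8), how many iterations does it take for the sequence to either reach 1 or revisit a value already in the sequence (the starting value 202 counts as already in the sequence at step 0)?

6

202 = (3,1,2)_8 → 3² + 1² + 2² = 14
14 = (1,6)_8 → 1² + 6² = 37
37 = (4,5)_8 → 4² + 5² = 41
41 = (5,1)_8 → 5² + 1² = 26
26 = (3,2)_8 → 3² + 2² = 13
13 = (1,5)_8 → 1² + 5² = 26  — 26 repeats.
That took 6 steps.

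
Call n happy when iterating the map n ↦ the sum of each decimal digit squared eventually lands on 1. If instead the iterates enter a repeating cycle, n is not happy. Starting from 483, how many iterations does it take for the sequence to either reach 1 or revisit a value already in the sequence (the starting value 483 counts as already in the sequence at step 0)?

9

483 → 4² + 8² + 3² = 16 + 64 + 9 = 89
89 → 8² + 9² = 64 + 81 = 145
145 → 1² + 4² + 5² = 1 + 16 + 25 = 42
42 → 4² + 2² = 16 + 4 = 20
20 → 2² + 0² = 4 + 0 = 4
4 → 4² = 16
16 → 1² + 6² = 1 + 36 = 37
37 → 3² + 7² = 9 + 49 = 58
58 → 5² + 8² = 25 + 64 = 89  — 89 repeats.
That took 9 steps.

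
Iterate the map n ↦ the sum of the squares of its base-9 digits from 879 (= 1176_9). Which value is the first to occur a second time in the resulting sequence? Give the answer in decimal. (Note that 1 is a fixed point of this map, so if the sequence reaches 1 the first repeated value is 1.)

65

879 = (1,1,7,6)_9 → 87
87 = (1,0,6)_9 → 37
37 = (4,1)_9 → 17
17 = (1,8)_9 → 65
65 = (7,2)_9 → 53
53 = (5,8)_9 → 89
89 = (1,0,8)_9 → 65  — 65 already appeared earlier.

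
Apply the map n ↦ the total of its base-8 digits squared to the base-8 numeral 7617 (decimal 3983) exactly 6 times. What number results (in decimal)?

36

3983 = (7,6,1,7)_8 → 7² + 6² + 1² + 7² = 135
135 = (2,0,7)_8 → 2² + 0² + 7² = 53
53 = (6,5)_8 → 6² + 5² = 61
61 = (7,5)_8 → 7² + 5² = 74
74 = (1,1,2)_8 → 1² + 1² + 2² = 6
6 = (6)_8 → 6² = 36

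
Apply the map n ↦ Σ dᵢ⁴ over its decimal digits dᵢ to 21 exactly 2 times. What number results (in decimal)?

2402

21 → 2⁴ + 1⁴ = 16 + 1 = 17
17 → 1⁴ + 7⁴ = 1 + 2401 = 2402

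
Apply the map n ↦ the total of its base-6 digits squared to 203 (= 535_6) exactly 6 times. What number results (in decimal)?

203 = (5,3,5)_6 → 5² + 3² + 5² = 59
59 = (1,3,5)_6 → 1² + 3² + 5² = 35
35 = (5,5)_6 → 5² + 5² = 50
50 = (1,2,2)_6 → 1² + 2² + 2² = 9
9 = (1,3)_6 → 1² + 3² = 10
10 = (1,4)_6 → 1² + 4² = 17

17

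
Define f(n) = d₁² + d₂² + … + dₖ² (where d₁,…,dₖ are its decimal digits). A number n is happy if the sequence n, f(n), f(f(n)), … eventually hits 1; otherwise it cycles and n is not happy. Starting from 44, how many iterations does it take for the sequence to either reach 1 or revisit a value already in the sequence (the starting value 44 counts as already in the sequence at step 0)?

44 → 4² + 4² = 16 + 16 = 32
32 → 3² + 2² = 9 + 4 = 13
13 → 1² + 3² = 1 + 9 = 10
10 → 1² + 0² = 1 + 0 = 1  — reached 1.
That took 4 steps.

4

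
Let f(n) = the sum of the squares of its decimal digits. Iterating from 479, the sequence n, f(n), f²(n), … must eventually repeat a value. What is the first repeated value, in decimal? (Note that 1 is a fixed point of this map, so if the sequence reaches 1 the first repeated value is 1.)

479 → 4² + 7² + 9² = 146
146 → 1² + 4² + 6² = 53
53 → 5² + 3² = 34
34 → 3² + 4² = 25
25 → 2² + 5² = 29
29 → 2² + 9² = 85
85 → 8² + 5² = 89
89 → 8² + 9² = 145
145 → 1² + 4² + 5² = 42
42 → 4² + 2² = 20
20 → 2² + 0² = 4
4 → 4² = 16
16 → 1² + 6² = 37
37 → 3² + 7² = 58
58 → 5² + 8² = 89  — 89 already appeared earlier.

89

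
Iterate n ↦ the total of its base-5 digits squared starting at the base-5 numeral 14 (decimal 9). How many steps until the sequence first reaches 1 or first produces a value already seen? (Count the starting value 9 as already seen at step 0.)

3

9 = (1,4)_5 → 1² + 4² = 17
17 = (3,2)_5 → 3² + 2² = 13
13 = (2,3)_5 → 2² + 3² = 13  — 13 repeats.
That took 3 steps.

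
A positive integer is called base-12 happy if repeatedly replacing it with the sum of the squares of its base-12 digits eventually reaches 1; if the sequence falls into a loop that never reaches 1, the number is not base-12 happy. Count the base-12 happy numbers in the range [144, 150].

144: 144 → 1  — base-12 happy
145: 145 → 2 → 4 → 16 → 17 → 26 → 8 → 64 → 41 → 34 → 104 → 128 → 164 → 66 → 61 → 26  — not base-12 happy
146: 146 → 5 → 25 → 5  — not base-12 happy
147: 147 → 10 → 100 → 80 → 100  — not base-12 happy
148: 148 → 17 → 26 → 8 → 64 → 41 → 34 → 104 → 128 → 164 → 66 → 61 → 26  — not base-12 happy
149: 149 → 26 → 8 → 64 → 41 → 34 → 104 → 128 → 164 → 66 → 61 → 26  — not base-12 happy
150: 150 → 37 → 10 → 100 → 80 → 100  — not base-12 happy
base-12 happy: 144

1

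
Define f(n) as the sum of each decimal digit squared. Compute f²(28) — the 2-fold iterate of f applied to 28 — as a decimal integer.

28 → 2² + 8² = 68
68 → 6² + 8² = 100

100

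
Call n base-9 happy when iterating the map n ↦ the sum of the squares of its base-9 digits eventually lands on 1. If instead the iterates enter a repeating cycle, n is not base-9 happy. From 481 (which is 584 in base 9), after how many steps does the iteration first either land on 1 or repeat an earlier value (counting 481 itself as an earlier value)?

481 = (5,8,4)_9 → 105
105 = (1,2,6)_9 → 41
41 = (4,5)_9 → 41  — 41 repeats.
That took 3 steps.

3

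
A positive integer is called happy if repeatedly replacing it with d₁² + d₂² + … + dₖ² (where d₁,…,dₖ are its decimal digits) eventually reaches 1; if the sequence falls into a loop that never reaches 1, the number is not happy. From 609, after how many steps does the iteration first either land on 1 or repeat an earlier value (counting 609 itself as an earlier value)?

13

609 → 6² + 0² + 9² = 117
117 → 1² + 1² + 7² = 51
51 → 5² + 1² = 26
26 → 2² + 6² = 40
40 → 4² + 0² = 16
16 → 1² + 6² = 37
37 → 3² + 7² = 58
58 → 5² + 8² = 89
89 → 8² + 9² = 145
145 → 1² + 4² + 5² = 42
42 → 4² + 2² = 20
20 → 2² + 0² = 4
4 → 4² = 16  — 16 repeats.
That took 13 steps.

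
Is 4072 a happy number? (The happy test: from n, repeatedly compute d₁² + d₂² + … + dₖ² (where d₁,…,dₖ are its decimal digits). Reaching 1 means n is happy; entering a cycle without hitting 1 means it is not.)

not happy

4072 → 4² + 0² + 7² + 2² = 16 + 0 + 49 + 4 = 69
69 → 6² + 9² = 36 + 81 = 117
117 → 1² + 1² + 7² = 1 + 1 + 49 = 51
51 → 5² + 1² = 25 + 1 = 26
26 → 2² + 6² = 4 + 36 = 40
40 → 4² + 0² = 16 + 0 = 16
16 → 1² + 6² = 1 + 36 = 37
37 → 3² + 7² = 9 + 49 = 58
58 → 5² + 8² = 25 + 64 = 89
89 → 8² + 9² = 64 + 81 = 145
145 → 1² + 4² + 5² = 1 + 16 + 25 = 42
42 → 4² + 2² = 16 + 4 = 20
20 → 2² + 0² = 4 + 0 = 4
4 → 4² = 16  — 16 already seen; the sequence cycles without reaching 1.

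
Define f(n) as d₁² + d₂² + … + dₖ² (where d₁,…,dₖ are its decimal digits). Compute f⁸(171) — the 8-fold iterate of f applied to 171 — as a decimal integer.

171 → 1² + 7² + 1² = 51
51 → 5² + 1² = 26
26 → 2² + 6² = 40
40 → 4² + 0² = 16
16 → 1² + 6² = 37
37 → 3² + 7² = 58
58 → 5² + 8² = 89
89 → 8² + 9² = 145

145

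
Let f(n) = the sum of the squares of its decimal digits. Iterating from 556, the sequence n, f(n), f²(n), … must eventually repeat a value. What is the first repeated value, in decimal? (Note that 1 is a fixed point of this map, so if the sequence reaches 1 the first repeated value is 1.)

556 → 5² + 5² + 6² = 86
86 → 8² + 6² = 100
100 → 1² + 0² + 0² = 1  — reached the fixed point 1.
1 → 1, so 1 is the first repeated value.

1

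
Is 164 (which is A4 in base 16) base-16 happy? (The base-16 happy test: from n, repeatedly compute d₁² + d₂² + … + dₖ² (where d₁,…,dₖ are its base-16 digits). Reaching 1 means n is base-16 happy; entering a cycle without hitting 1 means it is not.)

base-16 happy

164 = (10,4)_16 → 116
116 = (7,4)_16 → 65
65 = (4,1)_16 → 17
17 = (1,1)_16 → 2
2 = (2)_16 → 4
4 = (4)_16 → 16
16 = (1,0)_16 → 1  — reached 1.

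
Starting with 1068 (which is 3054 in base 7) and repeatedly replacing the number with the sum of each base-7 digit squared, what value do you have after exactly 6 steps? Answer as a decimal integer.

2

1068 = (3,0,5,4)_7 → 3² + 0² + 5² + 4² = 9 + 0 + 25 + 16 = 50
50 = (1,0,1)_7 → 1² + 0² + 1² = 1 + 0 + 1 = 2
2 = (2)_7 → 2² = 4
4 = (4)_7 → 4² = 16
16 = (2,2)_7 → 2² + 2² = 4 + 4 = 8
8 = (1,1)_7 → 1² + 1² = 1 + 1 = 2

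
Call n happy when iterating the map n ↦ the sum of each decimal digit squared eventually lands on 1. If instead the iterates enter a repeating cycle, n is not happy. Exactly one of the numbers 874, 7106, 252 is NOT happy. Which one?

874: 874 → 129 → 86 → 100 → 1  — reaches 1 (happy)
7106: 7106 → 86 → 100 → 1  — reaches 1 (happy)
252: 252 → 33 → 18 → 65 → 61 → 37 → 58 → 89 → 145 → 42 → 20 → 4 → 16 → 37  — repeats 37 (not happy)

252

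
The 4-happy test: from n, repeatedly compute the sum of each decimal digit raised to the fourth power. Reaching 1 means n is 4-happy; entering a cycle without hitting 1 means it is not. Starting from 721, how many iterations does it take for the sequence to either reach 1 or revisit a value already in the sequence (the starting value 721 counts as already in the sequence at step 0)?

721 → 7⁴ + 2⁴ + 1⁴ = 2401 + 16 + 1 = 2418
2418 → 2⁴ + 4⁴ + 1⁴ + 8⁴ = 16 + 256 + 1 + 4096 = 4369
4369 → 4⁴ + 3⁴ + 6⁴ + 9⁴ = 256 + 81 + 1296 + 6561 = 8194
8194 → 8⁴ + 1⁴ + 9⁴ + 4⁴ = 4096 + 1 + 6561 + 256 = 10914
10914 → 1⁴ + 0⁴ + 9⁴ + 1⁴ + 4⁴ = 1 + 0 + 6561 + 1 + 256 = 6819
6819 → 6⁴ + 8⁴ + 1⁴ + 9⁴ = 1296 + 4096 + 1 + 6561 = 11954
11954 → 1⁴ + 1⁴ + 9⁴ + 5⁴ + 4⁴ = 1 + 1 + 6561 + 625 + 256 = 7444
7444 → 7⁴ + 4⁴ + 4⁴ + 4⁴ = 2401 + 256 + 256 + 256 = 3169
3169 → 3⁴ + 1⁴ + 6⁴ + 9⁴ = 81 + 1 + 1296 + 6561 = 7939
7939 → 7⁴ + 9⁴ + 3⁴ + 9⁴ = 2401 + 6561 + 81 + 6561 = 15604
15604 → 1⁴ + 5⁴ + 6⁴ + 0⁴ + 4⁴ = 1 + 625 + 1296 + 0 + 256 = 2178
2178 → 2⁴ + 1⁴ + 7⁴ + 8⁴ = 16 + 1 + 2401 + 4096 = 6514
6514 → 6⁴ + 5⁴ + 1⁴ + 4⁴ = 1296 + 625 + 1 + 256 = 2178  — 2178 repeats.
That took 13 steps.

13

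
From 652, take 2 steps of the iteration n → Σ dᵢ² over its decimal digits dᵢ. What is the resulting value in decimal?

61

652 → 6² + 5² + 2² = 36 + 25 + 4 = 65
65 → 6² + 5² = 36 + 25 = 61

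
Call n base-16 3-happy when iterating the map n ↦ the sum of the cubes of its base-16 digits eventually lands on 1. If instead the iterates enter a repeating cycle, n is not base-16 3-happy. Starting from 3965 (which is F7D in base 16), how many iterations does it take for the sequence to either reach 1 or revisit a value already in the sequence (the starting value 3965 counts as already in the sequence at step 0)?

3965 = (15,7,13)_16 → 15³ + 7³ + 13³ = 5915
5915 = (1,7,1,11)_16 → 1³ + 7³ + 1³ + 11³ = 1676
1676 = (6,8,12)_16 → 6³ + 8³ + 12³ = 2456
2456 = (9,9,8)_16 → 9³ + 9³ + 8³ = 1970
1970 = (7,11,2)_16 → 7³ + 11³ + 2³ = 1682
1682 = (6,9,2)_16 → 6³ + 9³ + 2³ = 953
953 = (3,11,9)_16 → 3³ + 11³ + 9³ = 2087
2087 = (8,2,7)_16 → 8³ + 2³ + 7³ = 863
863 = (3,5,15)_16 → 3³ + 5³ + 15³ = 3527
3527 = (13,12,7)_16 → 13³ + 12³ + 7³ = 4268
4268 = (1,0,10,12)_16 → 1³ + 0³ + 10³ + 12³ = 2729
2729 = (10,10,9)_16 → 10³ + 10³ + 9³ = 2729  — 2729 repeats.
That took 12 steps.

12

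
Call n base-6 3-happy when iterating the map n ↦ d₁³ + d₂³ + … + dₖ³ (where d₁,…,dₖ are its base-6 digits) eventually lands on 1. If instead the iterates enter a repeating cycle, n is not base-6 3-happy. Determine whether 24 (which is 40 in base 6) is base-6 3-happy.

24 = (4,0)_6 → 4³ + 0³ = 64 + 0 = 64
64 = (1,4,4)_6 → 1³ + 4³ + 4³ = 1 + 64 + 64 = 129
129 = (3,3,3)_6 → 3³ + 3³ + 3³ = 27 + 27 + 27 = 81
81 = (2,1,3)_6 → 2³ + 1³ + 3³ = 8 + 1 + 27 = 36
36 = (1,0,0)_6 → 1³ + 0³ + 0³ = 1 + 0 + 0 = 1  — reached 1.

base-6 3-happy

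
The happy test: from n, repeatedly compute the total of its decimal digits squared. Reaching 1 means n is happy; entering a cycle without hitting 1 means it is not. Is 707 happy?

707 → 7² + 0² + 7² = 49 + 0 + 49 = 98
98 → 9² + 8² = 81 + 64 = 145
145 → 1² + 4² + 5² = 1 + 16 + 25 = 42
42 → 4² + 2² = 16 + 4 = 20
20 → 2² + 0² = 4 + 0 = 4
4 → 4² = 16
16 → 1² + 6² = 1 + 36 = 37
37 → 3² + 7² = 9 + 49 = 58
58 → 5² + 8² = 25 + 64 = 89
89 → 8² + 9² = 64 + 81 = 145  — 145 already seen; the sequence cycles without reaching 1.

not happy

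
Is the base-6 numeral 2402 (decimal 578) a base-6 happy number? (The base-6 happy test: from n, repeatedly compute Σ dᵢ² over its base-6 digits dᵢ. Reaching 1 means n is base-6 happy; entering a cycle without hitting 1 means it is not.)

578 = (2,4,0,2)_6 → 2² + 4² + 0² + 2² = 24
24 = (4,0)_6 → 4² + 0² = 16
16 = (2,4)_6 → 2² + 4² = 20
20 = (3,2)_6 → 3² + 2² = 13
13 = (2,1)_6 → 2² + 1² = 5
5 = (5)_6 → 5² = 25
25 = (4,1)_6 → 4² + 1² = 17
17 = (2,5)_6 → 2² + 5² = 29
29 = (4,5)_6 → 4² + 5² = 41
41 = (1,0,5)_6 → 1² + 0² + 5² = 26
26 = (4,2)_6 → 4² + 2² = 20  — 20 already seen; the sequence cycles without reaching 1.

not base-6 happy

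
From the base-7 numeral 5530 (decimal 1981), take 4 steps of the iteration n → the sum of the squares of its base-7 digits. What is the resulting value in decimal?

13

1981 = (5,5,3,0)_7 → 5² + 5² + 3² + 0² = 25 + 25 + 9 + 0 = 59
59 = (1,1,3)_7 → 1² + 1² + 3² = 1 + 1 + 9 = 11
11 = (1,4)_7 → 1² + 4² = 1 + 16 = 17
17 = (2,3)_7 → 2² + 3² = 4 + 9 = 13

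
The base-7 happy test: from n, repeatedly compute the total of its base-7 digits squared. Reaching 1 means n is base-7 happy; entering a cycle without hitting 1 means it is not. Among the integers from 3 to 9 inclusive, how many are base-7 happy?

3: 3 → 9 → 5 → 25 → 25  (repeats 25)
4: 4 → 16 → 8 → 2 → 4  (repeats 4)
5: 5 → 25 → 25  (repeats 25)
6: 6 → 36 → 26 → 34 → 52 → 10 → 10  (repeats 10)
7: 7 → 1  (reaches 1)
8: 8 → 2 → 4 → 16 → 8  (repeats 8)
9: 9 → 5 → 25 → 25  (repeats 25)
base-7 happy: 7

1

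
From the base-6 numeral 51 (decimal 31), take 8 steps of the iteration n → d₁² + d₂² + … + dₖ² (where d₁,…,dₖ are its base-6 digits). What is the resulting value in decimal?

31 = (5,1)_6 → 5² + 1² = 26
26 = (4,2)_6 → 4² + 2² = 20
20 = (3,2)_6 → 3² + 2² = 13
13 = (2,1)_6 → 2² + 1² = 5
5 = (5)_6 → 5² = 25
25 = (4,1)_6 → 4² + 1² = 17
17 = (2,5)_6 → 2² + 5² = 29
29 = (4,5)_6 → 4² + 5² = 41

41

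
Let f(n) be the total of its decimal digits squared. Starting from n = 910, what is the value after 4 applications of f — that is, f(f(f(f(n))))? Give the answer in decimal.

1

910 → 9² + 1² + 0² = 82
82 → 8² + 2² = 68
68 → 6² + 8² = 100
100 → 1² + 0² + 0² = 1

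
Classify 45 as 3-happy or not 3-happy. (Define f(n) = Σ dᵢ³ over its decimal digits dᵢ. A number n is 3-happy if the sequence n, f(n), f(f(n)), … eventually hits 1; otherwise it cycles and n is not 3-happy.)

not 3-happy

45 → 4³ + 5³ = 64 + 125 = 189
189 → 1³ + 8³ + 9³ = 1 + 512 + 729 = 1242
1242 → 1³ + 2³ + 4³ + 2³ = 1 + 8 + 64 + 8 = 81
81 → 8³ + 1³ = 512 + 1 = 513
513 → 5³ + 1³ + 3³ = 125 + 1 + 27 = 153
153 → 1³ + 5³ + 3³ = 1 + 125 + 27 = 153  — 153 already seen; the sequence cycles without reaching 1.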